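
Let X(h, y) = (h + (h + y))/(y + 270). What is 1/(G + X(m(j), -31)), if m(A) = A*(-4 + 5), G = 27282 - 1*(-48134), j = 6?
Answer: 239/18024405 ≈ 1.3260e-5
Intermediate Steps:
G = 75416 (G = 27282 + 48134 = 75416)
m(A) = A (m(A) = A*1 = A)
X(h, y) = (y + 2*h)/(270 + y)
1/(G + X(m(j), -31)) = 1/(75416 + (-31 + 2*6)/(270 - 31)) = 1/(75416 + (-31 + 12)/239) = 1/(75416 + (1/239)*(-19)) = 1/(75416 - 19/239) = 1/(18024405/239) = 239/18024405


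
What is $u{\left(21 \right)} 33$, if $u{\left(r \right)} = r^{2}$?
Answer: $14553$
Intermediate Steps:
$u{\left(21 \right)} 33 = 21^{2} \cdot 33 = 441 \cdot 33 = 14553$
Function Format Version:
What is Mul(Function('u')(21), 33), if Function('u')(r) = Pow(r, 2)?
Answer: 14553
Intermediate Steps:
Mul(Function('u')(21), 33) = Mul(Pow(21, 2), 33) = Mul(441, 33) = 14553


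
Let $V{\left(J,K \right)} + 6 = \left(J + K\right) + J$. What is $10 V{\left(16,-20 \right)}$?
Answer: $60$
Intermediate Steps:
$V{\left(J,K \right)} = -6 + K + 2 J$ ($V{\left(J,K \right)} = -6 + \left(\left(J + K\right) + J\right) = -6 + \left(K + 2 J\right) = -6 + K + 2 J$)
$10 V{\left(16,-20 \right)} = 10 \left(-6 - 20 + 2 \cdot 16\right) = 10 \left(-6 - 20 + 32\right) = 10 \cdot 6 = 60$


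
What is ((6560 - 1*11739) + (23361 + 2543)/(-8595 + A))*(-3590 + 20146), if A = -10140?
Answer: -1606833788764/18735 ≈ -8.5766e+7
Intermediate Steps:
((6560 - 1*11739) + (23361 + 2543)/(-8595 + A))*(-3590 + 20146) = ((6560 - 1*11739) + (23361 + 2543)/(-8595 - 10140))*(-3590 + 20146) = ((6560 - 11739) + 25904/(-18735))*16556 = (-5179 + 25904*(-1/18735))*16556 = (-5179 - 25904/18735)*16556 = -97054469/18735*16556 = -1606833788764/18735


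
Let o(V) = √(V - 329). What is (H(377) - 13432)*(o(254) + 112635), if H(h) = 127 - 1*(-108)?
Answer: -1486444095 - 65985*I*√3 ≈ -1.4864e+9 - 1.1429e+5*I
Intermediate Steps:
H(h) = 235 (H(h) = 127 + 108 = 235)
o(V) = √(-329 + V)
(H(377) - 13432)*(o(254) + 112635) = (235 - 13432)*(√(-329 + 254) + 112635) = -13197*(√(-75) + 112635) = -13197*(5*I*√3 + 112635) = -13197*(112635 + 5*I*√3) = -1486444095 - 65985*I*√3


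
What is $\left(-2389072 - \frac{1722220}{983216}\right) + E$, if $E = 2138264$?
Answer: $- \frac{61650040187}{245804} \approx -2.5081 \cdot 10^{5}$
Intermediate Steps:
$\left(-2389072 - \frac{1722220}{983216}\right) + E = \left(-2389072 - \frac{1722220}{983216}\right) + 2138264 = \left(-2389072 - \frac{430555}{245804}\right) + 2138264 = - \frac{587243884443}{245804} + 2138264 = - \frac{61650040187}{245804}$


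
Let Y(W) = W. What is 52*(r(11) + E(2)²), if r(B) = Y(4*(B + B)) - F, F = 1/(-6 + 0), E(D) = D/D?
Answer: 13910/3 ≈ 4636.7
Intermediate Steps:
E(D) = 1
F = -⅙ (F = 1/(-6) = -⅙ ≈ -0.16667)
r(B) = ⅙ + 8*B (r(B) = 4*(B + B) - 1*(-⅙) = 4*(2*B) + ⅙ = 8*B + ⅙ = ⅙ + 8*B)
52*(r(11) + E(2)²) = 52*((⅙ + 8*11) + 1²) = 52*((⅙ + 88) + 1) = 52*(529/6 + 1) = 52*(535/6) = 13910/3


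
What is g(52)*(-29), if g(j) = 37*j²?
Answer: -2901392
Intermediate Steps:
g(52)*(-29) = (37*52²)*(-29) = (37*2704)*(-29) = 100048*(-29) = -2901392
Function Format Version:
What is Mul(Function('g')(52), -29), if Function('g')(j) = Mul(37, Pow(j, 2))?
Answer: -2901392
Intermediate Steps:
Mul(Function('g')(52), -29) = Mul(Mul(37, Pow(52, 2)), -29) = Mul(Mul(37, 2704), -29) = Mul(100048, -29) = -2901392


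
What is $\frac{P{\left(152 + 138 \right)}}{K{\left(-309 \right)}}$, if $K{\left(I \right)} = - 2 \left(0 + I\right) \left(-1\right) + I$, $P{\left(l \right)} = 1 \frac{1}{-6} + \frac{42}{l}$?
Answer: $\frac{19}{806490} \approx 2.3559 \cdot 10^{-5}$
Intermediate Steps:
$P{\left(l \right)} = - \frac{1}{6} + \frac{42}{l}$ ($P{\left(l \right)} = 1 \left(- \frac{1}{6}\right) + \frac{42}{l} = - \frac{1}{6} + \frac{42}{l}$)
$K{\left(I \right)} = 3 I$ ($K{\left(I \right)} = - 2 I \left(-1\right) + I = 2 I + I = 3 I$)
$\frac{P{\left(152 + 138 \right)}}{K{\left(-309 \right)}} = \frac{\frac{1}{6} \frac{1}{152 + 138} \left(252 - \left(152 + 138\right)\right)}{3 \left(-309\right)} = \frac{\frac{1}{6} \cdot \frac{1}{290} \left(252 - 290\right)}{-927} = \frac{1}{6} \cdot \frac{1}{290} \left(252 - 290\right) \left(- \frac{1}{927}\right) = \frac{1}{6} \cdot \frac{1}{290} \left(-38\right) \left(- \frac{1}{927}\right) = \left(- \frac{19}{870}\right) \left(- \frac{1}{927}\right) = \frac{19}{806490}$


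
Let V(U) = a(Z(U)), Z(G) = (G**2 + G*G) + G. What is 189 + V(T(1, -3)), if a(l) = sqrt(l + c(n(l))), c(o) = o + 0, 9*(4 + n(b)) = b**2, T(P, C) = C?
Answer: 195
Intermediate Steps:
n(b) = -4 + b**2/9
Z(G) = G + 2*G**2 (Z(G) = (G**2 + G**2) + G = 2*G**2 + G = G + 2*G**2)
c(o) = o
a(l) = sqrt(-4 + l + l**2/9) (a(l) = sqrt(l + (-4 + l**2/9)) = sqrt(-4 + l + l**2/9))
V(U) = sqrt(-36 + U**2*(1 + 2*U)**2 + 9*U*(1 + 2*U))/3 (V(U) = sqrt(-36 + (U*(1 + 2*U))**2 + 9*(U*(1 + 2*U)))/3 = sqrt(-36 + U**2*(1 + 2*U)**2 + 9*U*(1 + 2*U))/3)
189 + V(T(1, -3)) = 189 + sqrt(-36 + (-3)**2*(1 + 2*(-3))**2 + 9*(-3)*(1 + 2*(-3)))/3 = 189 + sqrt(-36 + 9*(1 - 6)**2 + 9*(-3)*(1 - 6))/3 = 189 + sqrt(-36 + 9*(-5)**2 + 9*(-3)*(-5))/3 = 189 + sqrt(-36 + 9*25 + 135)/3 = 189 + sqrt(-36 + 225 + 135)/3 = 189 + sqrt(324)/3 = 189 + (1/3)*18 = 189 + 6 = 195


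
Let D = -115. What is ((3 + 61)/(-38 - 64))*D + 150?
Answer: 11330/51 ≈ 222.16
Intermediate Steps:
((3 + 61)/(-38 - 64))*D + 150 = ((3 + 61)/(-38 - 64))*(-115) + 150 = (64/(-102))*(-115) + 150 = (64*(-1/102))*(-115) + 150 = -32/51*(-115) + 150 = 3680/51 + 150 = 11330/51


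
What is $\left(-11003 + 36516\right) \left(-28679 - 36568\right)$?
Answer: $-1664646711$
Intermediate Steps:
$\left(-11003 + 36516\right) \left(-28679 - 36568\right) = 25513 \left(-65247\right) = -1664646711$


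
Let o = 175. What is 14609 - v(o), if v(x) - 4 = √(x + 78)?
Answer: 14605 - √253 ≈ 14589.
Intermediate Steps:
v(x) = 4 + √(78 + x) (v(x) = 4 + √(x + 78) = 4 + √(78 + x))
14609 - v(o) = 14609 - (4 + √(78 + 175)) = 14609 - (4 + √253) = 14609 + (-4 - √253) = 14605 - √253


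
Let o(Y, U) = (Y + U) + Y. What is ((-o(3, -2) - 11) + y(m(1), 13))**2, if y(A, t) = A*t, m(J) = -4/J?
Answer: 4489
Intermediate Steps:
o(Y, U) = U + 2*Y (o(Y, U) = (U + Y) + Y = U + 2*Y)
((-o(3, -2) - 11) + y(m(1), 13))**2 = ((-(-2 + 2*3) - 11) - 4/1*13)**2 = ((-(-2 + 6) - 11) - 4*1*13)**2 = ((-1*4 - 11) - 4*13)**2 = ((-4 - 11) - 52)**2 = (-15 - 52)**2 = (-67)**2 = 4489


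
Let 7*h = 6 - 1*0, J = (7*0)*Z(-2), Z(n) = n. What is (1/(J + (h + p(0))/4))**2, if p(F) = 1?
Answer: 784/169 ≈ 4.6391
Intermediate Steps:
J = 0 (J = (7*0)*(-2) = 0*(-2) = 0)
h = 6/7 (h = (6 - 1*0)/7 = (6 + 0)/7 = (1/7)*6 = 6/7 ≈ 0.85714)
(1/(J + (h + p(0))/4))**2 = (1/(0 + (6/7 + 1)/4))**2 = (1/(0 + (13/7)*(1/4)))**2 = (1/(0 + 13/28))**2 = (1/(13/28))**2 = (28/13)**2 = 784/169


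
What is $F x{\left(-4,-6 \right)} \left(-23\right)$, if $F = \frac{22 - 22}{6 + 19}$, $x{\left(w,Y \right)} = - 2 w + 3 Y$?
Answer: $0$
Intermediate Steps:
$F = 0$ ($F = \frac{0}{25} = 0 \cdot \frac{1}{25} = 0$)
$F x{\left(-4,-6 \right)} \left(-23\right) = 0 \left(\left(-2\right) \left(-4\right) + 3 \left(-6\right)\right) \left(-23\right) = 0 \left(8 - 18\right) \left(-23\right) = 0 \left(-10\right) \left(-23\right) = 0 \left(-23\right) = 0$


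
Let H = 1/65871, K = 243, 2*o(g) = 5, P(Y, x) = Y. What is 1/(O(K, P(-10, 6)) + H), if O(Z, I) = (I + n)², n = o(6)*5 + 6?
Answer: 263484/19036723 ≈ 0.013841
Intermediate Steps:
o(g) = 5/2 (o(g) = (½)*5 = 5/2)
H = 1/65871 ≈ 1.5181e-5
n = 37/2 (n = (5/2)*5 + 6 = 25/2 + 6 = 37/2 ≈ 18.500)
O(Z, I) = (37/2 + I)² (O(Z, I) = (I + 37/2)² = (37/2 + I)²)
1/(O(K, P(-10, 6)) + H) = 1/((37 + 2*(-10))²/4 + 1/65871) = 1/((37 - 20)²/4 + 1/65871) = 1/((¼)*17² + 1/65871) = 1/((¼)*289 + 1/65871) = 1/(289/4 + 1/65871) = 1/(19036723/263484) = 263484/19036723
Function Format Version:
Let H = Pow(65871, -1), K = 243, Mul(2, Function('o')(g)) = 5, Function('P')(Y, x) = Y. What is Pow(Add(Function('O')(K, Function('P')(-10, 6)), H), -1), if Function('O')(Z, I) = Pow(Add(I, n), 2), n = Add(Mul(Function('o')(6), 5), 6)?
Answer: Rational(263484, 19036723) ≈ 0.013841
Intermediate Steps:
Function('o')(g) = Rational(5, 2) (Function('o')(g) = Mul(Rational(1, 2), 5) = Rational(5, 2))
H = Rational(1, 65871) ≈ 1.5181e-5
n = Rational(37, 2) (n = Add(Mul(Rational(5, 2), 5), 6) = Add(Rational(25, 2), 6) = Rational(37, 2) ≈ 18.500)
Function('O')(Z, I) = Pow(Add(Rational(37, 2), I), 2) (Function('O')(Z, I) = Pow(Add(I, Rational(37, 2)), 2) = Pow(Add(Rational(37, 2), I), 2))
Pow(Add(Function('O')(K, Function('P')(-10, 6)), H), -1) = Pow(Add(Mul(Rational(1, 4), Pow(Add(37, Mul(2, -10)), 2)), Rational(1, 65871)), -1) = Pow(Add(Mul(Rational(1, 4), Pow(Add(37, -20), 2)), Rational(1, 65871)), -1) = Pow(Add(Mul(Rational(1, 4), Pow(17, 2)), Rational(1, 65871)), -1) = Pow(Add(Mul(Rational(1, 4), 289), Rational(1, 65871)), -1) = Pow(Add(Rational(289, 4), Rational(1, 65871)), -1) = Pow(Rational(19036723, 263484), -1) = Rational(263484, 19036723)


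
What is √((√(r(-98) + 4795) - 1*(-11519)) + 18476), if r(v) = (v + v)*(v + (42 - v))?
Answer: √(29995 + I*√3437) ≈ 173.19 + 0.169*I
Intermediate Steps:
r(v) = 84*v (r(v) = (2*v)*42 = 84*v)
√((√(r(-98) + 4795) - 1*(-11519)) + 18476) = √((√(84*(-98) + 4795) - 1*(-11519)) + 18476) = √((√(-8232 + 4795) + 11519) + 18476) = √((√(-3437) + 11519) + 18476) = √((I*√3437 + 11519) + 18476) = √((11519 + I*√3437) + 18476) = √(29995 + I*√3437)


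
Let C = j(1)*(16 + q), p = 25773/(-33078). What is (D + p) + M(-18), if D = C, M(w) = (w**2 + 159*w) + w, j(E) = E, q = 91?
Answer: -27011265/11026 ≈ -2449.8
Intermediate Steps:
M(w) = w**2 + 160*w
p = -8591/11026 (p = 25773*(-1/33078) = -8591/11026 ≈ -0.77916)
C = 107 (C = 1*(16 + 91) = 1*107 = 107)
D = 107
(D + p) + M(-18) = (107 - 8591/11026) - 18*(160 - 18) = 1171191/11026 - 18*142 = 1171191/11026 - 2556 = -27011265/11026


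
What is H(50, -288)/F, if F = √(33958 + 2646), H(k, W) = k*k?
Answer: 1250*√9151/9151 ≈ 13.067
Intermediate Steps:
H(k, W) = k²
F = 2*√9151 (F = √36604 = 2*√9151 ≈ 191.32)
H(50, -288)/F = 50²/((2*√9151)) = 2500*(√9151/18302) = 1250*√9151/9151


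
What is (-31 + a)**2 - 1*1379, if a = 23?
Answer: -1315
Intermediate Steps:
(-31 + a)**2 - 1*1379 = (-31 + 23)**2 - 1*1379 = (-8)**2 - 1379 = 64 - 1379 = -1315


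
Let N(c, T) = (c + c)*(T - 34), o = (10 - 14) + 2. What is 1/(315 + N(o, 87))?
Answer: 1/103 ≈ 0.0097087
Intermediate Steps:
o = -2 (o = -4 + 2 = -2)
N(c, T) = 2*c*(-34 + T) (N(c, T) = (2*c)*(-34 + T) = 2*c*(-34 + T))
1/(315 + N(o, 87)) = 1/(315 + 2*(-2)*(-34 + 87)) = 1/(315 + 2*(-2)*53) = 1/(315 - 212) = 1/103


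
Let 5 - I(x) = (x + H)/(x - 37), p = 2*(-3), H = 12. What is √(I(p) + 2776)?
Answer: √5142327/43 ≈ 52.737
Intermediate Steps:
p = -6
I(x) = 5 - (12 + x)/(-37 + x) (I(x) = 5 - (x + 12)/(x - 37) = 5 - (12 + x)/(-37 + x))
√(I(p) + 2776) = √((-197 + 4*(-6))/(-37 - 6) + 2776) = √((-197 - 24)/(-43) + 2776) = √(-1/43*(-221) + 2776) = √(221/43 + 2776) = √(119589/43) = √5142327/43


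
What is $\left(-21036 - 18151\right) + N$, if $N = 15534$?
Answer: $-23653$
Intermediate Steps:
$\left(-21036 - 18151\right) + N = \left(-21036 - 18151\right) + 15534 = -39187 + 15534 = -23653$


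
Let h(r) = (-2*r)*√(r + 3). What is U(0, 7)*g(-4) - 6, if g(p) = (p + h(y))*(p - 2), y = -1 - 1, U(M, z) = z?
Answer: -6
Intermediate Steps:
y = -2
h(r) = -2*r*√(3 + r) (h(r) = (-2*r)*√(3 + r) = -2*r*√(3 + r))
g(p) = (-2 + p)*(4 + p) (g(p) = (p - 2*(-2)*√(3 - 2))*(p - 2) = (p - 2*(-2)*√1)*(-2 + p) = (p - 2*(-2)*1)*(-2 + p) = (p + 4)*(-2 + p) = (4 + p)*(-2 + p) = (-2 + p)*(4 + p))
U(0, 7)*g(-4) - 6 = 7*(-8 + (-4)² + 2*(-4)) - 6 = 7*(-8 + 16 - 8) - 6 = 7*0 - 6 = 0 - 6 = -6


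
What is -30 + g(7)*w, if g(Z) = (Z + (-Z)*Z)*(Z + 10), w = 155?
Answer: -110700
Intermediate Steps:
g(Z) = (10 + Z)*(Z - Z²) (g(Z) = (Z - Z²)*(10 + Z) = (10 + Z)*(Z - Z²))
-30 + g(7)*w = -30 + (7*(10 - 1*7² - 9*7))*155 = -30 + (7*(10 - 1*49 - 63))*155 = -30 + (7*(10 - 49 - 63))*155 = -30 + (7*(-102))*155 = -30 - 714*155 = -30 - 110670 = -110700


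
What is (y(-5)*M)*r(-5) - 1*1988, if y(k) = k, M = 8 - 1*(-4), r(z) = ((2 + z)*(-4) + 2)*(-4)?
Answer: 1372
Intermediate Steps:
r(z) = 24 + 16*z (r(z) = ((-8 - 4*z) + 2)*(-4) = (-6 - 4*z)*(-4) = 24 + 16*z)
M = 12 (M = 8 + 4 = 12)
(y(-5)*M)*r(-5) - 1*1988 = (-5*12)*(24 + 16*(-5)) - 1*1988 = -60*(24 - 80) - 1988 = -60*(-56) - 1988 = 3360 - 1988 = 1372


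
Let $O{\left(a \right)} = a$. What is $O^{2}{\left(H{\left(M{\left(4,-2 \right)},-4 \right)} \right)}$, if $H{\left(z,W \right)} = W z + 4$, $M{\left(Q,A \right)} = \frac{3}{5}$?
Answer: $\frac{64}{25} \approx 2.56$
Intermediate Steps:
$M{\left(Q,A \right)} = \frac{3}{5}$ ($M{\left(Q,A \right)} = 3 \cdot \frac{1}{5} = \frac{3}{5}$)
$H{\left(z,W \right)} = 4 + W z$
$O^{2}{\left(H{\left(M{\left(4,-2 \right)},-4 \right)} \right)} = \left(4 - \frac{12}{5}\right)^{2} = \left(\frac{8}{5}\right)^{2} = \frac{64}{25}$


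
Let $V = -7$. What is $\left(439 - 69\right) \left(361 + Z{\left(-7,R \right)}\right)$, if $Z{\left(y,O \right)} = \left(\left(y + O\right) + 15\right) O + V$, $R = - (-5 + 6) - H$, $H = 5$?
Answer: $126540$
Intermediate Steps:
$R = -6$ ($R = - (-5 + 6) - 5 = \left(-1\right) 1 - 5 = -1 - 5 = -6$)
$Z{\left(y,O \right)} = -7 + O \left(15 + O + y\right)$ ($Z{\left(y,O \right)} = \left(\left(y + O\right) + 15\right) O - 7 = \left(\left(O + y\right) + 15\right) O - 7 = \left(15 + O + y\right) O - 7 = O \left(15 + O + y\right) - 7 = -7 + O \left(15 + O + y\right)$)
$\left(439 - 69\right) \left(361 + Z{\left(-7,R \right)}\right) = \left(439 - 69\right) \left(361 + \left(-7 + \left(-6\right)^{2} + 15 \left(-6\right) - -42\right)\right) = 370 \left(361 + \left(-7 + 36 - 90 + 42\right)\right) = 370 \left(361 - 19\right) = 370 \cdot 342 = 126540$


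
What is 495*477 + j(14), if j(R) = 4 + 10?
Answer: 236129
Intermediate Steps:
j(R) = 14
495*477 + j(14) = 495*477 + 14 = 236115 + 14 = 236129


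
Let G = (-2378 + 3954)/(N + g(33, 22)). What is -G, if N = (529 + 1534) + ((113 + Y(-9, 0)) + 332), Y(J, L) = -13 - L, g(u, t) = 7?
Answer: -788/1251 ≈ -0.62990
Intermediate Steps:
N = 2495 (N = (529 + 1534) + ((113 + (-13 - 1*0)) + 332) = 2063 + ((113 + (-13 + 0)) + 332) = 2063 + ((113 - 13) + 332) = 2063 + (100 + 332) = 2063 + 432 = 2495)
G = 788/1251 (G = (-2378 + 3954)/(2495 + 7) = 1576/2502 = 1576*(1/2502) = 788/1251 ≈ 0.62990)
-G = -1*788/1251 = -788/1251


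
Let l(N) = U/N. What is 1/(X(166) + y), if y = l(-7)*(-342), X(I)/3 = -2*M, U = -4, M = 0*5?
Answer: -7/1368 ≈ -0.0051170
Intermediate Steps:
M = 0
l(N) = -4/N
X(I) = 0 (X(I) = 3*(-2*0) = 3*0 = 0)
y = -1368/7 (y = -4/(-7)*(-342) = -4*(-1/7)*(-342) = (4/7)*(-342) = -1368/7 ≈ -195.43)
1/(X(166) + y) = 1/(0 - 1368/7) = 1/(-1368/7) = -7/1368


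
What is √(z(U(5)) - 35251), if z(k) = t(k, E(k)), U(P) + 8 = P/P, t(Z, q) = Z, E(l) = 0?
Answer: 17*I*√122 ≈ 187.77*I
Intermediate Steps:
U(P) = -7 (U(P) = -8 + P/P = -8 + 1 = -7)
z(k) = k
√(z(U(5)) - 35251) = √(-7 - 35251) = √(-35258) = 17*I*√122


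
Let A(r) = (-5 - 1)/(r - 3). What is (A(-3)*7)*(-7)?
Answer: -49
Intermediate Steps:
A(r) = -6/(-3 + r)
(A(-3)*7)*(-7) = (-6/(-3 - 3)*7)*(-7) = (-6/(-6)*7)*(-7) = (-6*(-1/6)*7)*(-7) = (1*7)*(-7) = 7*(-7) = -49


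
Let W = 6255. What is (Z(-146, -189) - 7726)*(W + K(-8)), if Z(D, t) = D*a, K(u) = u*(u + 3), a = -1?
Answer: -47716100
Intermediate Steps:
K(u) = u*(3 + u)
Z(D, t) = -D (Z(D, t) = D*(-1) = -D)
(Z(-146, -189) - 7726)*(W + K(-8)) = (-1*(-146) - 7726)*(6255 - 8*(3 - 8)) = (146 - 7726)*(6255 - 8*(-5)) = -7580*(6255 + 40) = -7580*6295 = -47716100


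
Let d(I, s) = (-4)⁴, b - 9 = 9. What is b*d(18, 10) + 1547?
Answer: 6155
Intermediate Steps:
b = 18 (b = 9 + 9 = 18)
d(I, s) = 256
b*d(18, 10) + 1547 = 18*256 + 1547 = 4608 + 1547 = 6155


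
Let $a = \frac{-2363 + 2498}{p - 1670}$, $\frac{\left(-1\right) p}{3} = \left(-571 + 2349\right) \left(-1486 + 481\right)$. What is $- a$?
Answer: $- \frac{27}{1071800} \approx -2.5191 \cdot 10^{-5}$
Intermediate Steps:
$p = 5360670$ ($p = - 3 \left(-571 + 2349\right) \left(-1486 + 481\right) = - 3 \cdot 1778 \left(-1005\right) = \left(-3\right) \left(-1786890\right) = 5360670$)
$a = \frac{27}{1071800}$ ($a = \frac{-2363 + 2498}{5360670 - 1670} = \frac{135}{5359000} = 135 \cdot \frac{1}{5359000} = \frac{27}{1071800} \approx 2.5191 \cdot 10^{-5}$)
$- a = \left(-1\right) \frac{27}{1071800} = - \frac{27}{1071800}$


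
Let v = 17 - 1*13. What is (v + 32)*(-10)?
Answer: -360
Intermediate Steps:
v = 4 (v = 17 - 13 = 4)
(v + 32)*(-10) = (4 + 32)*(-10) = 36*(-10) = -360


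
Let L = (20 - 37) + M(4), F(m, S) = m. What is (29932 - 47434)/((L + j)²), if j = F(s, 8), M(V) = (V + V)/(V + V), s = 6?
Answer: -8751/50 ≈ -175.02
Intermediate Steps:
M(V) = 1 (M(V) = (2*V)/((2*V)) = (2*V)*(1/(2*V)) = 1)
j = 6
L = -16 (L = (20 - 37) + 1 = -17 + 1 = -16)
(29932 - 47434)/((L + j)²) = (29932 - 47434)/((-16 + 6)²) = -17502/((-10)²) = -17502/100 = -17502*1/100 = -8751/50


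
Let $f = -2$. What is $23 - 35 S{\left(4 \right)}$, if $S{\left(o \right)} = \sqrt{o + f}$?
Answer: $23 - 35 \sqrt{2} \approx -26.497$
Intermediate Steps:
$S{\left(o \right)} = \sqrt{-2 + o}$ ($S{\left(o \right)} = \sqrt{o - 2} = \sqrt{-2 + o}$)
$23 - 35 S{\left(4 \right)} = 23 - 35 \sqrt{-2 + 4} = 23 - 35 \sqrt{2}$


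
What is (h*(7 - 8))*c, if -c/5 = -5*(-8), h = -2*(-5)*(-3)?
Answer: -6000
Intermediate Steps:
h = -30 (h = 10*(-3) = -30)
c = -200 (c = -(-25)*(-8) = -5*40 = -200)
(h*(7 - 8))*c = -30*(7 - 8)*(-200) = -30*(-1)*(-200) = 30*(-200) = -6000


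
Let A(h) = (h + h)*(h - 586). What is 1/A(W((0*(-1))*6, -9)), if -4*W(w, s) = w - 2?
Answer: -2/1171 ≈ -0.0017079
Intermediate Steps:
W(w, s) = ½ - w/4 (W(w, s) = -(w - 2)/4 = -(-2 + w)/4 = ½ - w/4)
A(h) = 2*h*(-586 + h) (A(h) = (2*h)*(-586 + h) = 2*h*(-586 + h))
1/A(W((0*(-1))*6, -9)) = 1/(2*(½ - 0*(-1)*6/4)*(-586 + (½ - 0*(-1)*6/4))) = 1/(2*(½ - 0*6)*(-586 + (½ - 0*6))) = 1/(2*(½ - ¼*0)*(-586 + (½ - ¼*0))) = 1/(2*(½ + 0)*(-586 + (½ + 0))) = 1/(2*(½)*(-586 + ½)) = 1/(2*(½)*(-1171/2)) = 1/(-1171/2) = -2/1171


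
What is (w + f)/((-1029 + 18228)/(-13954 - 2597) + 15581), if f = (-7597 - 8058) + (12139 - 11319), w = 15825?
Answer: 303435/4775258 ≈ 0.063543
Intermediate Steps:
f = -14835 (f = -15655 + 820 = -14835)
(w + f)/((-1029 + 18228)/(-13954 - 2597) + 15581) = (15825 - 14835)/((-1029 + 18228)/(-13954 - 2597) + 15581) = 990/(17199/(-16551) + 15581) = 990/(17199*(-1/16551) + 15581) = 990/(-637/613 + 15581) = 990/(9550516/613) = 990*(613/9550516) = 303435/4775258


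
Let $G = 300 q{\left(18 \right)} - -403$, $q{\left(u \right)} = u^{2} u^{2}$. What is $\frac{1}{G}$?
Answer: $\frac{1}{31493203} \approx 3.1753 \cdot 10^{-8}$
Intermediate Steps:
$q{\left(u \right)} = u^{4}$
$G = 31493203$ ($G = 300 \cdot 18^{4} - -403 = 300 \cdot 104976 + \left(216 + 187\right) = 31492800 + 403 = 31493203$)
$\frac{1}{G} = \frac{1}{31493203}$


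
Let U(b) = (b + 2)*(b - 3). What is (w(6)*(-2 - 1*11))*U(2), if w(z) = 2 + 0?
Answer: 104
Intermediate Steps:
w(z) = 2
U(b) = (-3 + b)*(2 + b) (U(b) = (2 + b)*(-3 + b) = (-3 + b)*(2 + b))
(w(6)*(-2 - 1*11))*U(2) = (2*(-2 - 1*11))*(-6 + 2**2 - 1*2) = (2*(-2 - 11))*(-6 + 4 - 2) = (2*(-13))*(-4) = -26*(-4) = 104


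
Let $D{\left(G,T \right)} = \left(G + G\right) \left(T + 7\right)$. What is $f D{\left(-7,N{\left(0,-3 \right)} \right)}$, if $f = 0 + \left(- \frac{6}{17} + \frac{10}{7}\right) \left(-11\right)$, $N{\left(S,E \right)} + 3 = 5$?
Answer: $\frac{25344}{17} \approx 1490.8$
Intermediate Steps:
$N{\left(S,E \right)} = 2$ ($N{\left(S,E \right)} = -3 + 5 = 2$)
$D{\left(G,T \right)} = 2 G \left(7 + T\right)$
$f = - \frac{1408}{119}$ ($f = 0 + \left(\left(-6\right) \frac{1}{17} + 10 \cdot \frac{1}{7}\right) \left(-11\right) = 0 + \left(- \frac{6}{17} + \frac{10}{7}\right) \left(-11\right) = 0 + \frac{128}{119} \left(-11\right) = 0 - \frac{1408}{119} = - \frac{1408}{119} \approx -11.832$)
$f D{\left(-7,N{\left(0,-3 \right)} \right)} = - \frac{1408 \cdot 2 \left(-7\right) \left(7 + 2\right)}{119} = - \frac{1408 \cdot 2 \left(-7\right) 9}{119} = \left(- \frac{1408}{119}\right) \left(-126\right) = \frac{25344}{17}$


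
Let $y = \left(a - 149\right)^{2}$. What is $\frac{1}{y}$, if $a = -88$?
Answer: $\frac{1}{56169} \approx 1.7803 \cdot 10^{-5}$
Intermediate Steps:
$y = 56169$ ($y = \left(-88 - 149\right)^{2} = \left(-237\right)^{2} = 56169$)
$\frac{1}{y} = \frac{1}{56169}$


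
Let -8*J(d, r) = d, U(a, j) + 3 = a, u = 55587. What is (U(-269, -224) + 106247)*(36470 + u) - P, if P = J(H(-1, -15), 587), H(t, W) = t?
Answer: 78045924599/8 ≈ 9.7557e+9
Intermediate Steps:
U(a, j) = -3 + a
J(d, r) = -d/8
P = 1/8 (P = -1/8*(-1) = 1/8 ≈ 0.12500)
(U(-269, -224) + 106247)*(36470 + u) - P = ((-3 - 269) + 106247)*(36470 + 55587) - 1*1/8 = (-272 + 106247)*92057 - 1/8 = 105975*92057 - 1/8 = 9755740575 - 1/8 = 78045924599/8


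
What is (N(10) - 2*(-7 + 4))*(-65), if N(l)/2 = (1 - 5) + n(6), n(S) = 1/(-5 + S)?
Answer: 0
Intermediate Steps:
N(l) = -6 (N(l) = 2*((1 - 5) + 1/(-5 + 6)) = 2*(-4 + 1/1) = 2*(-4 + 1) = 2*(-3) = -6)
(N(10) - 2*(-7 + 4))*(-65) = (-6 - 2*(-7 + 4))*(-65) = (-6 - 2*(-3))*(-65) = (-6 + 6)*(-65) = 0*(-65) = 0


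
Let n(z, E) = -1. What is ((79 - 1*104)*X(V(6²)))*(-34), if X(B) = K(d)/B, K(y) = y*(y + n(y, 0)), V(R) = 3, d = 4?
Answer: 3400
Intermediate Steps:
K(y) = y*(-1 + y) (K(y) = y*(y - 1) = y*(-1 + y))
X(B) = 12/B (X(B) = (4*(-1 + 4))/B = (4*3)/B = 12/B)
((79 - 1*104)*X(V(6²)))*(-34) = ((79 - 1*104)*(12/3))*(-34) = ((79 - 104)*(12*(⅓)))*(-34) = -25*4*(-34) = -100*(-34) = 3400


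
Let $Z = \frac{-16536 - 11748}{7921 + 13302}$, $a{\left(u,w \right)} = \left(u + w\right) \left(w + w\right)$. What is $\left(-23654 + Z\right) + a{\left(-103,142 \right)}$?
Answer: $- \frac{266971178}{21223} \approx -12579.0$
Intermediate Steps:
$a{\left(u,w \right)} = 2 w \left(u + w\right)$ ($a{\left(u,w \right)} = \left(u + w\right) 2 w = 2 w \left(u + w\right)$)
$Z = - \frac{28284}{21223} \approx -1.3327$
$\left(-23654 + Z\right) + a{\left(-103,142 \right)} = \left(-23654 - \frac{28284}{21223}\right) + 2 \cdot 142 \left(-103 + 142\right) = - \frac{502037126}{21223} + 2 \cdot 142 \cdot 39 = - \frac{502037126}{21223} + 11076 = - \frac{266971178}{21223}$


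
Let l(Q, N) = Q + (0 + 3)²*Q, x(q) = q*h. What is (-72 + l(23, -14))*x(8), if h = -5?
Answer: -6320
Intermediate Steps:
x(q) = -5*q (x(q) = q*(-5) = -5*q)
l(Q, N) = 10*Q (l(Q, N) = Q + 3²*Q = Q + 9*Q = 10*Q)
(-72 + l(23, -14))*x(8) = (-72 + 10*23)*(-5*8) = (-72 + 230)*(-40) = 158*(-40) = -6320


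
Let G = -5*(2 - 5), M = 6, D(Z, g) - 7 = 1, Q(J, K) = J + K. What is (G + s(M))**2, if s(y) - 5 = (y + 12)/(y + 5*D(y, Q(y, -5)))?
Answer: 219961/529 ≈ 415.81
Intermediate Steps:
D(Z, g) = 8 (D(Z, g) = 7 + 1 = 8)
s(y) = 5 + (12 + y)/(40 + y) (s(y) = 5 + (y + 12)/(y + 5*8) = 5 + (12 + y)/(y + 40) = 5 + (12 + y)/(40 + y))
G = 15 (G = -5*(-3) = 15)
(G + s(M))**2 = (15 + 2*(106 + 3*6)/(40 + 6))**2 = (15 + 2*(106 + 18)/46)**2 = (15 + 2*(1/46)*124)**2 = (15 + 124/23)**2 = (469/23)**2 = 219961/529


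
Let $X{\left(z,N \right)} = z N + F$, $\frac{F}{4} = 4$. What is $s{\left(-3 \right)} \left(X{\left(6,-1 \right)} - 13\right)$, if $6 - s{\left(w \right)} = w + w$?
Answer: $-36$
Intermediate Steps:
$F = 16$ ($F = 4 \cdot 4 = 16$)
$s{\left(w \right)} = 6 - 2 w$ ($s{\left(w \right)} = 6 - \left(w + w\right) = 6 - 2 w$)
$X{\left(z,N \right)} = 16 + N z$ ($X{\left(z,N \right)} = z N + 16 = N z + 16 = 16 + N z$)
$s{\left(-3 \right)} \left(X{\left(6,-1 \right)} - 13\right) = \left(6 - -6\right) \left(\left(16 - 6\right) - 13\right) = \left(6 + 6\right) \left(\left(16 - 6\right) - 13\right) = 12 \left(10 - 13\right) = 12 \left(-3\right) = -36$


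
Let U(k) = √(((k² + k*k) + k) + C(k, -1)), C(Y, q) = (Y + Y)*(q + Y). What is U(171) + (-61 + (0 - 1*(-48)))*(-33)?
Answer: 429 + 3*√12977 ≈ 770.75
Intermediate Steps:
C(Y, q) = 2*Y*(Y + q) (C(Y, q) = (2*Y)*(Y + q) = 2*Y*(Y + q))
U(k) = √(k + 2*k² + 2*k*(-1 + k)) (U(k) = √(((k² + k*k) + k) + 2*k*(k - 1)) = √(((k² + k²) + k) + 2*k*(-1 + k)) = √((2*k² + k) + 2*k*(-1 + k)) = √((k + 2*k²) + 2*k*(-1 + k)) = √(k + 2*k² + 2*k*(-1 + k)))
U(171) + (-61 + (0 - 1*(-48)))*(-33) = √(171*(-1 + 4*171)) + (-61 + (0 - 1*(-48)))*(-33) = √(171*(-1 + 684)) + (-61 + (0 + 48))*(-33) = √(171*683) + (-61 + 48)*(-33) = √116793 - 13*(-33) = 3*√12977 + 429 = 429 + 3*√12977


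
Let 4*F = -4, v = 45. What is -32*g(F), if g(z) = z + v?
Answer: -1408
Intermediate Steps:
F = -1 (F = (¼)*(-4) = -1)
g(z) = 45 + z (g(z) = z + 45 = 45 + z)
-32*g(F) = -32*(45 - 1) = -32*44 = -1408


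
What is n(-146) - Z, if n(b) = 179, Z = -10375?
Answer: 10554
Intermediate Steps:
n(-146) - Z = 179 - 1*(-10375) = 179 + 10375 = 10554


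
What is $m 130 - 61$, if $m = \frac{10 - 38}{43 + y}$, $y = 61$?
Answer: $-96$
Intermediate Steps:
$m = - \frac{7}{26}$ ($m = \frac{10 - 38}{43 + 61} = - \frac{28}{104} = \left(-28\right) \frac{1}{104} = - \frac{7}{26} \approx -0.26923$)
$m 130 - 61 = \left(- \frac{7}{26}\right) 130 - 61 = -35 - 61 = -96$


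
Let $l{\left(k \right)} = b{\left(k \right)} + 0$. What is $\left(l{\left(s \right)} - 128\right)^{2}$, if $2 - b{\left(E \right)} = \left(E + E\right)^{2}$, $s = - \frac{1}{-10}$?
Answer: $\frac{9928801}{625} \approx 15886.0$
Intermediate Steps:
$s = \frac{1}{10}$ ($s = \left(-1\right) \left(- \frac{1}{10}\right) = \frac{1}{10} \approx 0.1$)
$b{\left(E \right)} = 2 - 4 E^{2}$ ($b{\left(E \right)} = 2 - \left(E + E\right)^{2} = 2 - \left(2 E\right)^{2} = 2 - 4 E^{2}$)
$l{\left(k \right)} = 2 - 4 k^{2}$ ($l{\left(k \right)} = \left(2 - 4 k^{2}\right) + 0 = 2 - 4 k^{2}$)
$\left(l{\left(s \right)} - 128\right)^{2} = \left(\left(2 - \frac{4}{100}\right) - 128\right)^{2} = \left(\left(2 - \frac{1}{25}\right) - 128\right)^{2} = \left(\frac{49}{25} - 128\right)^{2} = \left(- \frac{3151}{25}\right)^{2} = \frac{9928801}{625}$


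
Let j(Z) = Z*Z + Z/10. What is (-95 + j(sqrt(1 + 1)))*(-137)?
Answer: 12741 - 137*sqrt(2)/10 ≈ 12722.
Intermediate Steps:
j(Z) = Z**2 + Z/10 (j(Z) = Z**2 + Z*(1/10) = Z**2 + Z/10)
(-95 + j(sqrt(1 + 1)))*(-137) = (-95 + sqrt(1 + 1)*(1/10 + sqrt(1 + 1)))*(-137) = (-95 + sqrt(2)*(1/10 + sqrt(2)))*(-137) = 13015 - 137*sqrt(2)*(1/10 + sqrt(2))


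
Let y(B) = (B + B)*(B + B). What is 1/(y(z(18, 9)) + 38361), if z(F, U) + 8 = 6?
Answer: 1/38377 ≈ 2.6057e-5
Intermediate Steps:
z(F, U) = -2 (z(F, U) = -8 + 6 = -2)
y(B) = 4*B² (y(B) = (2*B)*(2*B) = 4*B²)
1/(y(z(18, 9)) + 38361) = 1/(4*(-2)² + 38361) = 1/(4*4 + 38361) = 1/(16 + 38361) = 1/38377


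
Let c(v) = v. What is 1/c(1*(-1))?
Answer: -1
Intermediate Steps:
1/c(1*(-1)) = 1/(1*(-1)) = 1/(-1) = -1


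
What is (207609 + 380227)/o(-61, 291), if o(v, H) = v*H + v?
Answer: -146959/4453 ≈ -33.002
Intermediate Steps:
o(v, H) = v + H*v (o(v, H) = H*v + v = v + H*v)
(207609 + 380227)/o(-61, 291) = (207609 + 380227)/((-61*(1 + 291))) = 587836/((-61*292)) = 587836/(-17812) = 587836*(-1/17812) = -146959/4453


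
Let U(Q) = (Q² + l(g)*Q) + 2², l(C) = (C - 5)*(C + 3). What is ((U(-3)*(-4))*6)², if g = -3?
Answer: 97344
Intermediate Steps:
l(C) = (-5 + C)*(3 + C)
U(Q) = 4 + Q² (U(Q) = (Q² + (-15 + (-3)² - 2*(-3))*Q) + 2² = (Q² + (-15 + 9 + 6)*Q) + 4 = (Q² + 0*Q) + 4 = (Q² + 0) + 4 = Q² + 4 = 4 + Q²)
((U(-3)*(-4))*6)² = (((4 + (-3)²)*(-4))*6)² = (((4 + 9)*(-4))*6)² = ((13*(-4))*6)² = (-52*6)² = (-312)² = 97344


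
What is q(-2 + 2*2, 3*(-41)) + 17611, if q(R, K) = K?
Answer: 17488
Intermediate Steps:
q(-2 + 2*2, 3*(-41)) + 17611 = 3*(-41) + 17611 = -123 + 17611 = 17488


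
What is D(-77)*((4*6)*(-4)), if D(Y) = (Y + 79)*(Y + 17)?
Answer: 11520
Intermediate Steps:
D(Y) = (17 + Y)*(79 + Y) (D(Y) = (79 + Y)*(17 + Y) = (17 + Y)*(79 + Y))
D(-77)*((4*6)*(-4)) = (1343 + (-77)² + 96*(-77))*((4*6)*(-4)) = (1343 + 5929 - 7392)*(24*(-4)) = -120*(-96) = 11520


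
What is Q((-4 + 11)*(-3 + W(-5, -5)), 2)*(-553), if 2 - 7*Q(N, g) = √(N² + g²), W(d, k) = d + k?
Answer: -158 + 79*√8285 ≈ 7032.7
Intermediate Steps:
Q(N, g) = 2/7 - √(N² + g²)/7
Q((-4 + 11)*(-3 + W(-5, -5)), 2)*(-553) = (2/7 - √(((-4 + 11)*(-3 + (-5 - 5)))² + 2²)/7)*(-553) = (2/7 - √((7*(-3 - 10))² + 4)/7)*(-553) = (2/7 - √((7*(-13))² + 4)/7)*(-553) = (2/7 - √((-91)² + 4)/7)*(-553) = (2/7 - √(8281 + 4)/7)*(-553) = (2/7 - √8285/7)*(-553) = -158 + 79*√8285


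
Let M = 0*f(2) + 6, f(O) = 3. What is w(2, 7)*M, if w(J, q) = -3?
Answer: -18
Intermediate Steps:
M = 6 (M = 0*3 + 6 = 0 + 6 = 6)
w(2, 7)*M = -3*6 = -18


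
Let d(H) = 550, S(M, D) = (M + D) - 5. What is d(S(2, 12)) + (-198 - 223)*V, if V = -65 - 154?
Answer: 92749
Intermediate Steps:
S(M, D) = -5 + D + M (S(M, D) = (D + M) - 5 = -5 + D + M)
V = -219
d(S(2, 12)) + (-198 - 223)*V = 550 + (-198 - 223)*(-219) = 550 - 421*(-219) = 550 + 92199 = 92749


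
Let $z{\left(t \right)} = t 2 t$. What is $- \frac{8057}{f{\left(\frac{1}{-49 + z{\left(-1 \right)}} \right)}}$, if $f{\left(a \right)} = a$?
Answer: $378679$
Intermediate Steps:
$z{\left(t \right)} = 2 t^{2}$ ($z{\left(t \right)} = 2 t t = 2 t^{2}$)
$- \frac{8057}{f{\left(\frac{1}{-49 + z{\left(-1 \right)}} \right)}} = - \frac{8057}{\frac{1}{-49 + 2 \left(-1\right)^{2}}} = - \frac{8057}{\frac{1}{-49 + 2 \cdot 1}} = - \frac{8057}{\frac{1}{-49 + 2}} = - \frac{8057}{\frac{1}{-47}} = - \frac{8057}{- \frac{1}{47}} = \left(-8057\right) \left(-47\right) = 378679$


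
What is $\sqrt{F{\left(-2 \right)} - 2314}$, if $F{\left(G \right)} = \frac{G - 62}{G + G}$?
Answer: $i \sqrt{2298} \approx 47.937 i$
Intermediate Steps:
$F{\left(G \right)} = \frac{-62 + G}{2 G}$
$\sqrt{F{\left(-2 \right)} - 2314} = \sqrt{\frac{-62 - 2}{2 \left(-2\right)} - 2314} = \sqrt{\frac{1}{2} \left(- \frac{1}{2}\right) \left(-64\right) - 2314} = \sqrt{16 - 2314} = \sqrt{-2298} = i \sqrt{2298}$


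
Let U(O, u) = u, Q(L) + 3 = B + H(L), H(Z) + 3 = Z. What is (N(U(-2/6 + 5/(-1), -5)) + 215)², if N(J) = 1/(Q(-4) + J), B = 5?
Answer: 4618201/100 ≈ 46182.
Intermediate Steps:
H(Z) = -3 + Z
Q(L) = -1 + L (Q(L) = -3 + (5 + (-3 + L)) = -3 + (2 + L) = -1 + L)
N(J) = 1/(-5 + J) (N(J) = 1/((-1 - 4) + J) = 1/(-5 + J))
(N(U(-2/6 + 5/(-1), -5)) + 215)² = (1/(-5 - 5) + 215)² = (1/(-10) + 215)² = (-⅒ + 215)² = (2149/10)² = 4618201/100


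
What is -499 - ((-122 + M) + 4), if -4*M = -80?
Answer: -401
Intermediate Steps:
M = 20 (M = -¼*(-80) = 20)
-499 - ((-122 + M) + 4) = -499 - ((-122 + 20) + 4) = -499 - (-102 + 4) = -499 - 1*(-98) = -499 + 98 = -401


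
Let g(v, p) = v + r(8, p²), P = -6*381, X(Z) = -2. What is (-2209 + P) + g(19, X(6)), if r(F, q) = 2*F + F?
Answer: -4452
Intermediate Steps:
P = -2286
r(F, q) = 3*F
g(v, p) = 24 + v (g(v, p) = v + 3*8 = v + 24 = 24 + v)
(-2209 + P) + g(19, X(6)) = (-2209 - 2286) + (24 + 19) = -4495 + 43 = -4452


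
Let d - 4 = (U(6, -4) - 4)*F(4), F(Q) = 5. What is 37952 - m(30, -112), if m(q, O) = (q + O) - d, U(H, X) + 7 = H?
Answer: 38013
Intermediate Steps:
U(H, X) = -7 + H
d = -21 (d = 4 + ((-7 + 6) - 4)*5 = 4 + (-1 - 4)*5 = 4 - 5*5 = 4 - 25 = -21)
m(q, O) = 21 + O + q (m(q, O) = (q + O) - 1*(-21) = (O + q) + 21 = 21 + O + q)
37952 - m(30, -112) = 37952 - (21 - 112 + 30) = 37952 - 1*(-61) = 37952 + 61 = 38013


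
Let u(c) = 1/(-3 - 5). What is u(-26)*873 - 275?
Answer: -3073/8 ≈ -384.13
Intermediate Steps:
u(c) = -1/8 (u(c) = 1/(-8) = -1/8)
u(-26)*873 - 275 = -1/8*873 - 275 = -873/8 - 275 = -3073/8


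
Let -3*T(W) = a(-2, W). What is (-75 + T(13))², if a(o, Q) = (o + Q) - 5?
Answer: 5929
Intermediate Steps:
a(o, Q) = -5 + Q + o (a(o, Q) = (Q + o) - 5 = -5 + Q + o)
T(W) = 7/3 - W/3 (T(W) = -(-5 + W - 2)/3 = -(-7 + W)/3 = 7/3 - W/3)
(-75 + T(13))² = (-75 + (7/3 - ⅓*13))² = (-75 + (7/3 - 13/3))² = (-75 - 2)² = (-77)² = 5929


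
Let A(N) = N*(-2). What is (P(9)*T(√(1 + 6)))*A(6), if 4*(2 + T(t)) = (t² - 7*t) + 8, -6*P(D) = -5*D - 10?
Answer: -385/2 + 385*√7/2 ≈ 316.81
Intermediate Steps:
P(D) = 5/3 + 5*D/6 (P(D) = -(-5*D - 10)/6 = -(-10 - 5*D)/6 = 5/3 + 5*D/6)
T(t) = -7*t/4 + t²/4 (T(t) = -2 + ((t² - 7*t) + 8)/4 = -2 + (8 + t² - 7*t)/4 = -2 + (2 - 7*t/4 + t²/4) = -7*t/4 + t²/4)
A(N) = -2*N
(P(9)*T(√(1 + 6)))*A(6) = ((5/3 + (⅚)*9)*(√(1 + 6)*(-7 + √(1 + 6))/4))*(-2*6) = ((5/3 + 15/2)*(√7*(-7 + √7)/4))*(-12) = (55*(√7*(-7 + √7)/4)/6)*(-12) = (55*√7*(-7 + √7)/24)*(-12) = -55*√7*(-7 + √7)/2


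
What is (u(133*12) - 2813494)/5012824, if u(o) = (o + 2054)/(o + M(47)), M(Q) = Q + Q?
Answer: -475480121/847167256 ≈ -0.56126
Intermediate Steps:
M(Q) = 2*Q
u(o) = (2054 + o)/(94 + o) (u(o) = (o + 2054)/(o + 2*47) = (2054 + o)/(o + 94) = (2054 + o)/(94 + o))
(u(133*12) - 2813494)/5012824 = ((2054 + 133*12)/(94 + 133*12) - 2813494)/5012824 = ((2054 + 1596)/(94 + 1596) - 2813494)*(1/5012824) = (3650/1690 - 2813494)*(1/5012824) = ((1/1690)*3650 - 2813494)*(1/5012824) = (365/169 - 2813494)*(1/5012824) = -475480121/169*1/5012824 = -475480121/847167256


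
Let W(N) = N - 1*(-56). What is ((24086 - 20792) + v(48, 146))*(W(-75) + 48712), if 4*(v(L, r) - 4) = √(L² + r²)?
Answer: 160589514 + 48693*√5905/2 ≈ 1.6246e+8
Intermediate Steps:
W(N) = 56 + N (W(N) = N + 56 = 56 + N)
v(L, r) = 4 + √(L² + r²)/4
((24086 - 20792) + v(48, 146))*(W(-75) + 48712) = ((24086 - 20792) + (4 + √(48² + 146²)/4))*((56 - 75) + 48712) = (3294 + (4 + √(2304 + 21316)/4))*(-19 + 48712) = (3294 + (4 + √23620/4))*48693 = (3294 + (4 + (2*√5905)/4))*48693 = (3294 + (4 + √5905/2))*48693 = (3298 + √5905/2)*48693 = 160589514 + 48693*√5905/2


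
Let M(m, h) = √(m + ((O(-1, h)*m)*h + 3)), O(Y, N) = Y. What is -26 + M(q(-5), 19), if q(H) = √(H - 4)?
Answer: -26 + √(3 - 54*I) ≈ -20.658 - 5.0539*I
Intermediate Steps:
q(H) = √(-4 + H)
M(m, h) = √(3 + m - h*m) (M(m, h) = √(m + ((-m)*h + 3)) = √(m + (-h*m + 3)) = √(m + (3 - h*m)) = √(3 + m - h*m))
-26 + M(q(-5), 19) = -26 + √(3 + √(-4 - 5) - 1*19*√(-4 - 5)) = -26 + √(3 + √(-9) - 1*19*√(-9)) = -26 + √(3 + 3*I - 1*19*3*I) = -26 + √(3 + 3*I - 57*I) = -26 + √(3 - 54*I)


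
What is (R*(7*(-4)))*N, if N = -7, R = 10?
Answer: 1960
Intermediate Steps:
(R*(7*(-4)))*N = (10*(7*(-4)))*(-7) = (10*(-28))*(-7) = -280*(-7) = 1960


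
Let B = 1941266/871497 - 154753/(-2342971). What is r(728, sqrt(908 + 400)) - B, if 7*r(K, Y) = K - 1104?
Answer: -800533843308401/14293245383109 ≈ -56.008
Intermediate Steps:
r(K, Y) = -1104/7 + K/7 (r(K, Y) = (K - 1104)/7 = (-1104 + K)/7 = -1104/7 + K/7)
B = 4683196716527/2041892197587 (B = 1941266*(1/871497) - 154753*(-1/2342971) = 1941266/871497 + 154753/2342971 = 4683196716527/2041892197587 ≈ 2.2936)
r(728, sqrt(908 + 400)) - B = (-1104/7 + (1/7)*728) - 1*4683196716527/2041892197587 = (-1104/7 + 104) - 4683196716527/2041892197587 = -376/7 - 4683196716527/2041892197587 = -800533843308401/14293245383109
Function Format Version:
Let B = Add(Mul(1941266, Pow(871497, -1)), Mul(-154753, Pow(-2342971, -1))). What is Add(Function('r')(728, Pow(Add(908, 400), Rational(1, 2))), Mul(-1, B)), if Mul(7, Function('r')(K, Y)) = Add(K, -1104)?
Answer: Rational(-800533843308401, 14293245383109) ≈ -56.008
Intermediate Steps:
Function('r')(K, Y) = Add(Rational(-1104, 7), Mul(Rational(1, 7), K)) (Function('r')(K, Y) = Mul(Rational(1, 7), Add(K, -1104)) = Mul(Rational(1, 7), Add(-1104, K)) = Add(Rational(-1104, 7), Mul(Rational(1, 7), K)))
B = Rational(4683196716527, 2041892197587) (B = Add(Mul(1941266, Rational(1, 871497)), Mul(-154753, Rational(-1, 2342971))) = Add(Rational(1941266, 871497), Rational(154753, 2342971)) = Rational(4683196716527, 2041892197587) ≈ 2.2936)
Add(Function('r')(728, Pow(Add(908, 400), Rational(1, 2))), Mul(-1, B)) = Add(Add(Rational(-1104, 7), Mul(Rational(1, 7), 728)), Mul(-1, Rational(4683196716527, 2041892197587))) = Add(Add(Rational(-1104, 7), 104), Rational(-4683196716527, 2041892197587)) = Add(Rational(-376, 7), Rational(-4683196716527, 2041892197587)) = Rational(-800533843308401, 14293245383109)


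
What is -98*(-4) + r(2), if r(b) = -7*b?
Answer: 378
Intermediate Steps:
-98*(-4) + r(2) = -98*(-4) - 7*2 = -49*(-8) - 14 = 392 - 14 = 378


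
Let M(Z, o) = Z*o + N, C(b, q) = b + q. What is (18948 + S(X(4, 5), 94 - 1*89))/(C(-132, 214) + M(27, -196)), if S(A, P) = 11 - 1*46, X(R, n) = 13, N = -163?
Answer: -18913/5373 ≈ -3.5200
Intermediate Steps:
M(Z, o) = -163 + Z*o (M(Z, o) = Z*o - 163 = -163 + Z*o)
S(A, P) = -35 (S(A, P) = 11 - 46 = -35)
(18948 + S(X(4, 5), 94 - 1*89))/(C(-132, 214) + M(27, -196)) = (18948 - 35)/((-132 + 214) + (-163 + 27*(-196))) = 18913/(82 + (-163 - 5292)) = 18913/(82 - 5455) = 18913/(-5373) = 18913*(-1/5373) = -18913/5373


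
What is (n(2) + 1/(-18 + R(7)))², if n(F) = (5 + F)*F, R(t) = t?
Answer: 23409/121 ≈ 193.46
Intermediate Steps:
n(F) = F*(5 + F)
(n(2) + 1/(-18 + R(7)))² = (2*(5 + 2) + 1/(-18 + 7))² = (2*7 + 1/(-11))² = (14 - 1/11)² = (153/11)² = 23409/121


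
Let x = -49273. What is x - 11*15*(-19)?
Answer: -46138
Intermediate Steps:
x - 11*15*(-19) = -49273 - 11*15*(-19) = -49273 - 165*(-19) = -49273 + 3135 = -46138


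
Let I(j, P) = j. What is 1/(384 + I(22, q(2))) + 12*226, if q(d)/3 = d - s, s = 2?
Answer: 1101073/406 ≈ 2712.0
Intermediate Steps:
q(d) = -6 + 3*d (q(d) = 3*(d - 1*2) = 3*(d - 2) = 3*(-2 + d) = -6 + 3*d)
1/(384 + I(22, q(2))) + 12*226 = 1/(384 + 22) + 12*226 = 1/406 + 2712 = 1101073/406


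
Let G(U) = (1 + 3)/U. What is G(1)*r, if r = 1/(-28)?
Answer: -⅐ ≈ -0.14286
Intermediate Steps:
r = -1/28 ≈ -0.035714
G(U) = 4/U
G(1)*r = (4/1)*(-1/28) = (4*1)*(-1/28) = 4*(-1/28) = -⅐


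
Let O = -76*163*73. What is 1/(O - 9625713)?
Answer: -1/10530037 ≈ -9.4966e-8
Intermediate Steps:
O = -904324 (O = -12388*73 = -904324)
1/(O - 9625713) = 1/(-904324 - 9625713) = 1/(-10530037) = -1/10530037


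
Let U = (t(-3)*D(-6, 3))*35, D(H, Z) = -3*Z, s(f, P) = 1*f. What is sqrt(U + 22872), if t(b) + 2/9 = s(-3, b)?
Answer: sqrt(23887) ≈ 154.55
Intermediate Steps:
s(f, P) = f
t(b) = -29/9 (t(b) = -2/9 - 3 = -29/9)
U = 1015 (U = -(-29)*3/3*35 = -29/9*(-9)*35 = 29*35 = 1015)
sqrt(U + 22872) = sqrt(1015 + 22872) = sqrt(23887)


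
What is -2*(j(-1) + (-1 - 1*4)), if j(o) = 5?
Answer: 0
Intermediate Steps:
-2*(j(-1) + (-1 - 1*4)) = -2*(5 + (-1 - 1*4)) = -2*(5 + (-1 - 4)) = -2*(5 - 5) = -2*0 = 0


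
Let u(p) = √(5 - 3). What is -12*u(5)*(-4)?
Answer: 48*√2 ≈ 67.882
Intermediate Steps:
u(p) = √2
-12*u(5)*(-4) = -12*√2*(-4) = 48*√2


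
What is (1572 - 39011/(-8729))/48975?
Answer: 1965857/61071825 ≈ 0.032189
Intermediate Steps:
(1572 - 39011/(-8729))/48975 = (1572 - 39011*(-1)/8729)*(1/48975) = (1572 - 1*(-5573/1247))*(1/48975) = (1572 + 5573/1247)*(1/48975) = (1965857/1247)*(1/48975) = 1965857/61071825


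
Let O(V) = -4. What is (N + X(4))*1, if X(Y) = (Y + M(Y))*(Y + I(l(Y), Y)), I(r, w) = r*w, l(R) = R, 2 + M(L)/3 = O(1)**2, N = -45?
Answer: 875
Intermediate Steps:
M(L) = 42 (M(L) = -6 + 3*(-4)**2 = -6 + 3*16 = -6 + 48 = 42)
X(Y) = (42 + Y)*(Y + Y**2) (X(Y) = (Y + 42)*(Y + Y*Y) = (42 + Y)*(Y + Y**2))
(N + X(4))*1 = (-45 + 4*(42 + 4**2 + 43*4))*1 = (-45 + 4*(42 + 16 + 172))*1 = (-45 + 4*230)*1 = (-45 + 920)*1 = 875*1 = 875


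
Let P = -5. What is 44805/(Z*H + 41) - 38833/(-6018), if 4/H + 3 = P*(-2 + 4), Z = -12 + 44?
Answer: 78244483/54162 ≈ 1444.6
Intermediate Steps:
Z = 32
H = -4/13 (H = 4/(-3 - 5*(-2 + 4)) = 4/(-3 - 5*2) = 4/(-3 - 10) = 4/(-13) = 4*(-1/13) = -4/13 ≈ -0.30769)
44805/(Z*H + 41) - 38833/(-6018) = 44805/(32*(-4/13) + 41) - 38833/(-6018) = 44805/(-128/13 + 41) - 38833*(-1/6018) = 44805/(405/13) + 38833/6018 = 44805*(13/405) + 38833/6018 = 38831/27 + 38833/6018 = 78244483/54162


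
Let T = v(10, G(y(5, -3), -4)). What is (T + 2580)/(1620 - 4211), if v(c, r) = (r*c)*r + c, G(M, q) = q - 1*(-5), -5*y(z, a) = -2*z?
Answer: -2600/2591 ≈ -1.0035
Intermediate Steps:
y(z, a) = 2*z/5 (y(z, a) = -(-2)*z/5 = 2*z/5)
G(M, q) = 5 + q (G(M, q) = q + 5 = 5 + q)
v(c, r) = c + c*r² (v(c, r) = (c*r)*r + c = c*r² + c = c + c*r²)
T = 20 (T = 10*(1 + (5 - 4)²) = 10*(1 + 1²) = 10*(1 + 1) = 10*2 = 20)
(T + 2580)/(1620 - 4211) = (20 + 2580)/(1620 - 4211) = 2600/(-2591) = 2600*(-1/2591) = -2600/2591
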